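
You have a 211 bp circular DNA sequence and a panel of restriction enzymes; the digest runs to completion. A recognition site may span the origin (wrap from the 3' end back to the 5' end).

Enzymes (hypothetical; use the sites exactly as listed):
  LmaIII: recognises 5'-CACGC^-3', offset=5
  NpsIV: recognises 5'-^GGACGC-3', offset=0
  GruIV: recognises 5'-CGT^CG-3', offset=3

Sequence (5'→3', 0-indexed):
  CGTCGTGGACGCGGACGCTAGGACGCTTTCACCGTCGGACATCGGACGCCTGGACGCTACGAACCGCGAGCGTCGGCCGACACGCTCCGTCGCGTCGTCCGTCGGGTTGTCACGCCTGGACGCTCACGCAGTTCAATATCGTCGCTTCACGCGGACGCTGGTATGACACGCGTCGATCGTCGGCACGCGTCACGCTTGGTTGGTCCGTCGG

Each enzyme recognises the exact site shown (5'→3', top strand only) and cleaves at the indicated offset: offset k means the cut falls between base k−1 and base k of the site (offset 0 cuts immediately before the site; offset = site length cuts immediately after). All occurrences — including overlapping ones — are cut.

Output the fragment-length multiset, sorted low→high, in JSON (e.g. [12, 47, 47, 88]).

[2,2,3,5,5,6,6,7,7,7,8,8,8,8,10,12,12,13,13,13,15,19,22]

Per-enzyme occurrences:
  LmaIII CACGC/5: at [80, 110, 124, 147, 166, 183, 190] ⇒ [85, 115, 129, 152, 171, 188, 195]
  NpsIV GGACGC/0: at [6, 12, 20, 43, 51, 117, 152] ⇒ [6, 12, 20, 43, 51, 117, 152]
  GruIV CGTCG/3: at [0, 32, 70, 87, 92, 99, 139, 170, 177, 205] ⇒ [3, 35, 73, 90, 95, 102, 142, 173, 180, 208]

Pooled cuts: [3, 6, 12, 20, 35, 43, 51, 73, 85, 90, 95, 102, 115, 117, 129, 142, 152, 171, 173, 180, 188, 195, 208]

Fragment lengths:
  3→6: 3 bp
  6→12: 6 bp
  12→20: 8 bp
  20→35: 15 bp
  35→43: 8 bp
  43→51: 8 bp
  51→73: 22 bp
  73→85: 12 bp
  85→90: 5 bp
  90→95: 5 bp
  95→102: 7 bp
  102→115: 13 bp
  115→117: 2 bp
  117→129: 12 bp
  129→142: 13 bp
  142→152: 10 bp
  152→171: 19 bp
  171→173: 2 bp
  173→180: 7 bp
  180→188: 8 bp
  188→195: 7 bp
  195→208: 13 bp
  208→3 (wrap): 211-208+3 = 6 bp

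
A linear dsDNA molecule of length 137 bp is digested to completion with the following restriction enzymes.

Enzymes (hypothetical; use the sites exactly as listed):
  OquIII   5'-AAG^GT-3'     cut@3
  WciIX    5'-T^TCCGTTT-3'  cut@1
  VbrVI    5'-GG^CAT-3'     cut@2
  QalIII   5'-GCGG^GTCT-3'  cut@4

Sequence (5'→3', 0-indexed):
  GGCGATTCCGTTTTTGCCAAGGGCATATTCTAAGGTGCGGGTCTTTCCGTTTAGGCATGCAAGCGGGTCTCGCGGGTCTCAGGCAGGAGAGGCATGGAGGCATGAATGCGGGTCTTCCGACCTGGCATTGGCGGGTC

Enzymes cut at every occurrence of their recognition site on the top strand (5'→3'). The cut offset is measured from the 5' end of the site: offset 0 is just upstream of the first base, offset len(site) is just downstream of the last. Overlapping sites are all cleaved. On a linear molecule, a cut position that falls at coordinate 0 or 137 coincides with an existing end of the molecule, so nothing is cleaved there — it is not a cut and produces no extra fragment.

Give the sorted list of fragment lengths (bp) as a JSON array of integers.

[5,6,6,8,9,10,11,11,11,12,14,17,17]

Per-enzyme occurrences:
  OquIII (AAGGT, off=3): starts [31] → cuts [34]
  WciIX (TTCCGTTT, off=1): starts [5, 44] → cuts [6, 45]
  VbrVI (GGCAT, off=2): starts [21, 53, 90, 98, 123] → cuts [23, 55, 92, 100, 125]
  QalIII (GCGGGTCT, off=4): starts [36, 62, 71, 107] → cuts [40, 66, 75, 111]

All cut coordinates (distinct, sorted): [6, 23, 34, 40, 45, 55, 66, 75, 92, 100, 111, 125]

Fragment lengths:
  [0,6): 6 bp
  [6,23): 17 bp
  [23,34): 11 bp
  [34,40): 6 bp
  [40,45): 5 bp
  [45,55): 10 bp
  [55,66): 11 bp
  [66,75): 9 bp
  [75,92): 17 bp
  [92,100): 8 bp
  [100,111): 11 bp
  [111,125): 14 bp
  [125,137): 12 bp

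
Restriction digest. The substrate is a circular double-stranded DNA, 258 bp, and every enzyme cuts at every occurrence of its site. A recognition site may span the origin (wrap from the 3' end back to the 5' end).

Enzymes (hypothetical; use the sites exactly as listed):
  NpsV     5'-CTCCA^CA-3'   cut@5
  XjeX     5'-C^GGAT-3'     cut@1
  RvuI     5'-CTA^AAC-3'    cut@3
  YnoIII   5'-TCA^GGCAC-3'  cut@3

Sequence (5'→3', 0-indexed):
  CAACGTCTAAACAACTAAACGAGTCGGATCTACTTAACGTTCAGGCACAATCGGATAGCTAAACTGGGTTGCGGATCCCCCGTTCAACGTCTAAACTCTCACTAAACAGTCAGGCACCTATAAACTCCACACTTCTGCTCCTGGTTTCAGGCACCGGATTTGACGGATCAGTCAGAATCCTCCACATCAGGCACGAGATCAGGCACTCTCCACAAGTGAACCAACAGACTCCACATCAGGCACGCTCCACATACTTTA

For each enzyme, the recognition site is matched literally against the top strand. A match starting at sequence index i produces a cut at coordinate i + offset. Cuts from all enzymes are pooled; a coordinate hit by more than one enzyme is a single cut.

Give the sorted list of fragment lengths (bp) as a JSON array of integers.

[5,5,6,8,8,8,9,9,9,11,11,11,11,12,17,18,18,20,20,21,21]

Scan for sites:
  NpsV (CTCCACA, off=5): starts [124, 179, 207, 228, 244] → cuts [129, 184, 212, 233, 249]
  XjeX (CGGAT, off=1): starts [24, 51, 71, 154, 163] → cuts [25, 52, 72, 155, 164]
  RvuI (CTAAAC, off=3): starts [6, 14, 58, 90, 101] → cuts [9, 17, 61, 93, 104]
  YnoIII (TCAGGCAC, off=3): starts [40, 109, 146, 186, 198, 235] → cuts [43, 112, 149, 189, 201, 238]

Pooled cuts: [9, 17, 25, 43, 52, 61, 72, 93, 104, 112, 129, 149, 155, 164, 184, 189, 201, 212, 233, 238, 249]

Fragments:
  9→17: 8 bp
  17→25: 8 bp
  25→43: 18 bp
  43→52: 9 bp
  52→61: 9 bp
  61→72: 11 bp
  72→93: 21 bp
  93→104: 11 bp
  104→112: 8 bp
  112→129: 17 bp
  129→149: 20 bp
  149→155: 6 bp
  155→164: 9 bp
  164→184: 20 bp
  184→189: 5 bp
  189→201: 12 bp
  201→212: 11 bp
  212→233: 21 bp
  233→238: 5 bp
  238→249: 11 bp
  249→9 (wrap): 258-249+9 = 18 bp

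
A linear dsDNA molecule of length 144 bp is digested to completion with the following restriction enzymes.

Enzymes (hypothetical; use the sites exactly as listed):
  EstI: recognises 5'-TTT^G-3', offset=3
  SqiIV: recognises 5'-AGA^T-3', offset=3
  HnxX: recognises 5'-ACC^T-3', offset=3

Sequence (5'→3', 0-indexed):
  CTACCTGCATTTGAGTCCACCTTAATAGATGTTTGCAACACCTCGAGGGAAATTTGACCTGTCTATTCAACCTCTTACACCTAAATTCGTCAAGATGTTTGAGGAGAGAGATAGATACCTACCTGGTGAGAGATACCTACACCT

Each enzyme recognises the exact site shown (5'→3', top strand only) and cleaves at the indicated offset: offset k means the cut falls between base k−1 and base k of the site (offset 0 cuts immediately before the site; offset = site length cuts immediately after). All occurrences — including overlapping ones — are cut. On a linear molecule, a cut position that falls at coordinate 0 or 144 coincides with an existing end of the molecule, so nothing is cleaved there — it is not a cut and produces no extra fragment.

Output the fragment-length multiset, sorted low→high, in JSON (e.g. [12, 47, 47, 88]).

Per-enzyme occurrences:
  EstI TTTG/3: at [9, 31, 52, 97] ⇒ [12, 34, 55, 100]
  SqiIV AGAT/3: at [26, 92, 108, 112, 130] ⇒ [29, 95, 111, 115, 133]
  HnxX ACCT/3: at [2, 18, 39, 56, 69, 78, 116, 120, 134, 140] ⇒ [5, 21, 42, 59, 72, 81, 119, 123, 137, 143]

Pooled cuts: [5, 12, 21, 29, 34, 42, 55, 59, 72, 81, 95, 100, 111, 115, 119, 123, 133, 137, 143]

Fragment lengths:
  [0,5): 5 bp
  [5,12): 7 bp
  [12,21): 9 bp
  [21,29): 8 bp
  [29,34): 5 bp
  [34,42): 8 bp
  [42,55): 13 bp
  [55,59): 4 bp
  [59,72): 13 bp
  [72,81): 9 bp
  [81,95): 14 bp
  [95,100): 5 bp
  [100,111): 11 bp
  [111,115): 4 bp
  [115,119): 4 bp
  [119,123): 4 bp
  [123,133): 10 bp
  [133,137): 4 bp
  [137,143): 6 bp
  [143,144): 1 bp

[1,4,4,4,4,4,5,5,5,6,7,8,8,9,9,10,11,13,13,14]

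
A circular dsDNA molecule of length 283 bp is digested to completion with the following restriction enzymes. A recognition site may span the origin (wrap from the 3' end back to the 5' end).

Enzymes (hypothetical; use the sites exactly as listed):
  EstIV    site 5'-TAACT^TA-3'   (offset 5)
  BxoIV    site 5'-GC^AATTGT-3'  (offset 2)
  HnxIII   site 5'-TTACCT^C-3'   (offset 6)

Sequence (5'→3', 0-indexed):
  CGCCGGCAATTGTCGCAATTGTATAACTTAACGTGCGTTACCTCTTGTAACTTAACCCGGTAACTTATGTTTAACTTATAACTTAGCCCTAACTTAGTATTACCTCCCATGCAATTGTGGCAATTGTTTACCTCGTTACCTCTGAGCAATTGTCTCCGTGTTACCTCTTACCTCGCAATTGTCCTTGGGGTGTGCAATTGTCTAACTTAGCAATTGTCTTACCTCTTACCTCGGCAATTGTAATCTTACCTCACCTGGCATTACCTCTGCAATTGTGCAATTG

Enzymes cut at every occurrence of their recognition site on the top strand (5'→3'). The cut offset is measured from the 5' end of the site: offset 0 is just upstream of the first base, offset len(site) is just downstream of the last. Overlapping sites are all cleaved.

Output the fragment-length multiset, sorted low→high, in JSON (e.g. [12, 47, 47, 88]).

[3,4,4,4,6,7,7,7,7,8,9,9,9,11,11,11,12,12,12,13,13,15,15,16,19,19,20]

Scan for sites:
  EstIV TAACTTA/5: at [23, 47, 60, 71, 78, 89, 202] ⇒ [28, 52, 65, 76, 83, 94, 207]
  BxoIV GCAATTGT/2: at [5, 14, 110, 119, 145, 174, 193, 209, 233, 268] ⇒ [7, 16, 112, 121, 147, 176, 195, 211, 235, 270]
  HnxIII TTACCTC/6: at [37, 99, 127, 135, 160, 167, 218, 225, 245, 260] ⇒ [43, 105, 133, 141, 166, 173, 224, 231, 251, 266]

Pooled cuts: [7, 16, 28, 43, 52, 65, 76, 83, 94, 105, 112, 121, 133, 141, 147, 166, 173, 176, 195, 207, 211, 224, 231, 235, 251, 266, 270]

Fragment lengths:
  7→16: 9 bp
  16→28: 12 bp
  28→43: 15 bp
  43→52: 9 bp
  52→65: 13 bp
  65→76: 11 bp
  76→83: 7 bp
  83→94: 11 bp
  94→105: 11 bp
  105→112: 7 bp
  112→121: 9 bp
  121→133: 12 bp
  133→141: 8 bp
  141→147: 6 bp
  147→166: 19 bp
  166→173: 7 bp
  173→176: 3 bp
  176→195: 19 bp
  195→207: 12 bp
  207→211: 4 bp
  211→224: 13 bp
  224→231: 7 bp
  231→235: 4 bp
  235→251: 16 bp
  251→266: 15 bp
  266→270: 4 bp
  270→7 (wrap): 283-270+7 = 20 bp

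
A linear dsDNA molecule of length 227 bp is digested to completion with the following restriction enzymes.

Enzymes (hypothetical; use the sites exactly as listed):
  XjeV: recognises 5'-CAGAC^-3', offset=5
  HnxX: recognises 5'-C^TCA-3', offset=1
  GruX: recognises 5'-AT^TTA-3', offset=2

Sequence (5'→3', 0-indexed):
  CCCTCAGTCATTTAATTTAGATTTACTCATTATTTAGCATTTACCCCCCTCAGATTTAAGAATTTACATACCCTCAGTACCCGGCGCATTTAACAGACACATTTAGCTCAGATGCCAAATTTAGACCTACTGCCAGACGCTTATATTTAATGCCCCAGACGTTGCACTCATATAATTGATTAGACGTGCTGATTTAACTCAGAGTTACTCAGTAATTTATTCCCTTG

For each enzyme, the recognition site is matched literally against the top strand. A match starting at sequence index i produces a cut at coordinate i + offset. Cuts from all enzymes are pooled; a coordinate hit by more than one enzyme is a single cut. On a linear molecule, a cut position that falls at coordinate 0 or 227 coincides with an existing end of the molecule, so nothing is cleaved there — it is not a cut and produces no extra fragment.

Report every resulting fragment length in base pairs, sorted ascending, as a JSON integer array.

[3,4,4,5,5,5,6,6,7,7,7,8,8,8,8,9,9,10,10,11,13,14,16,18,26]

Scan for sites:
  XjeV (CAGAC, off=5): starts [93, 133, 155] → cuts [98, 138, 160]
  HnxX (CTCA, off=1): starts [2, 25, 48, 72, 106, 166, 197, 207] → cuts [3, 26, 49, 73, 107, 167, 198, 208]
  GruX (ATTTA, off=2): starts [9, 14, 20, 31, 38, 53, 61, 87, 100, 118, 144, 191, 214] → cuts [11, 16, 22, 33, 40, 55, 63, 89, 102, 120, 146, 193, 216]

All cut coordinates (distinct, sorted): [3, 11, 16, 22, 26, 33, 40, 49, 55, 63, 73, 89, 98, 102, 107, 120, 138, 146, 160, 167, 193, 198, 208, 216]

Fragments:
  [0,3): 3 bp
  [3,11): 8 bp
  [11,16): 5 bp
  [16,22): 6 bp
  [22,26): 4 bp
  [26,33): 7 bp
  [33,40): 7 bp
  [40,49): 9 bp
  [49,55): 6 bp
  [55,63): 8 bp
  [63,73): 10 bp
  [73,89): 16 bp
  [89,98): 9 bp
  [98,102): 4 bp
  [102,107): 5 bp
  [107,120): 13 bp
  [120,138): 18 bp
  [138,146): 8 bp
  [146,160): 14 bp
  [160,167): 7 bp
  [167,193): 26 bp
  [193,198): 5 bp
  [198,208): 10 bp
  [208,216): 8 bp
  [216,227): 11 bp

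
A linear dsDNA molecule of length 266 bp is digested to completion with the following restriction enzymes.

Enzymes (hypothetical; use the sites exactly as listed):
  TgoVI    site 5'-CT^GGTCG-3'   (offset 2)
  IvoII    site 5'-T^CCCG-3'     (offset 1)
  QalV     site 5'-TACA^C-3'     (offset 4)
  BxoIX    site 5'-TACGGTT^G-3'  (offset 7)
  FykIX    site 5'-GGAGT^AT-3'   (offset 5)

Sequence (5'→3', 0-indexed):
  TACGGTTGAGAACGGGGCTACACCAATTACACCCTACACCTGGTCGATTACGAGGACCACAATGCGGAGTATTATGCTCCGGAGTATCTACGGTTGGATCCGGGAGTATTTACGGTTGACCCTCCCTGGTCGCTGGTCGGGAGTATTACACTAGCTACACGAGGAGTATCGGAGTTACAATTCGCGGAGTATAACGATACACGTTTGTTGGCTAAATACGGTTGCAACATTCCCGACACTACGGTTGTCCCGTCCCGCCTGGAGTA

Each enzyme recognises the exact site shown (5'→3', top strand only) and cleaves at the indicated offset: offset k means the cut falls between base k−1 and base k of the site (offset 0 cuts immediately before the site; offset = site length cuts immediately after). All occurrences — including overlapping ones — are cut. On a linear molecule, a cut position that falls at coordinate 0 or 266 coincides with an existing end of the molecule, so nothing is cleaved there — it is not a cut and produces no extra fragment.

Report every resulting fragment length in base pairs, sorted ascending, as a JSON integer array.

Scan for sites:
  TgoVI CTGGTCG/2: at [39, 125, 132] ⇒ [41, 127, 134]
  IvoII TCCCG/1: at [230, 247, 252] ⇒ [231, 248, 253]
  QalV TACAC/4: at [18, 27, 34, 146, 155, 197] ⇒ [22, 31, 38, 150, 159, 201]
  BxoIX TACGGTTG/7: at [0, 88, 110, 216, 239] ⇒ [7, 95, 117, 223, 246]
  FykIX GGAGTAT/5: at [65, 80, 102, 139, 162, 185] ⇒ [70, 85, 107, 144, 167, 190]

Pooled cuts: [7, 22, 31, 38, 41, 70, 85, 95, 107, 117, 127, 134, 144, 150, 159, 167, 190, 201, 223, 231, 246, 248, 253]

Fragment lengths:
  [0,7): 7 bp
  [7,22): 15 bp
  [22,31): 9 bp
  [31,38): 7 bp
  [38,41): 3 bp
  [41,70): 29 bp
  [70,85): 15 bp
  [85,95): 10 bp
  [95,107): 12 bp
  [107,117): 10 bp
  [117,127): 10 bp
  [127,134): 7 bp
  [134,144): 10 bp
  [144,150): 6 bp
  [150,159): 9 bp
  [159,167): 8 bp
  [167,190): 23 bp
  [190,201): 11 bp
  [201,223): 22 bp
  [223,231): 8 bp
  [231,246): 15 bp
  [246,248): 2 bp
  [248,253): 5 bp
  [253,266): 13 bp

[2,3,5,6,7,7,7,8,8,9,9,10,10,10,10,11,12,13,15,15,15,22,23,29]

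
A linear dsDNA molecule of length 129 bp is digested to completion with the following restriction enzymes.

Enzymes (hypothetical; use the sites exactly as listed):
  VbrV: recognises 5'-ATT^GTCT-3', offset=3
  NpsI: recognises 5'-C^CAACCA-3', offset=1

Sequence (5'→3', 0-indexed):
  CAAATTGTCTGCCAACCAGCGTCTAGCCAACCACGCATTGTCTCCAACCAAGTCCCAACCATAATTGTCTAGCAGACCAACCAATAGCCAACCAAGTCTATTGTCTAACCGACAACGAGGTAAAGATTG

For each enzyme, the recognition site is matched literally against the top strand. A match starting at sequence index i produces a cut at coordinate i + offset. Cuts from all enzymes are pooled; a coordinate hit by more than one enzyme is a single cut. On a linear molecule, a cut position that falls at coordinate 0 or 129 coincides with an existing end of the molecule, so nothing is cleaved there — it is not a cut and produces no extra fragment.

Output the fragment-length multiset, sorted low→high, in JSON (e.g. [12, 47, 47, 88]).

Scan for sites:
  VbrV (ATTGTCT, off=3): starts [3, 36, 63, 99] → cuts [6, 39, 66, 102]
  NpsI (CCAACCA, off=1): starts [11, 26, 43, 54, 76, 87] → cuts [12, 27, 44, 55, 77, 88]

All cut coordinates (distinct, sorted): [6, 12, 27, 39, 44, 55, 66, 77, 88, 102]

Fragment lengths:
  [0,6): 6 bp
  [6,12): 6 bp
  [12,27): 15 bp
  [27,39): 12 bp
  [39,44): 5 bp
  [44,55): 11 bp
  [55,66): 11 bp
  [66,77): 11 bp
  [77,88): 11 bp
  [88,102): 14 bp
  [102,129): 27 bp

[5,6,6,11,11,11,11,12,14,15,27]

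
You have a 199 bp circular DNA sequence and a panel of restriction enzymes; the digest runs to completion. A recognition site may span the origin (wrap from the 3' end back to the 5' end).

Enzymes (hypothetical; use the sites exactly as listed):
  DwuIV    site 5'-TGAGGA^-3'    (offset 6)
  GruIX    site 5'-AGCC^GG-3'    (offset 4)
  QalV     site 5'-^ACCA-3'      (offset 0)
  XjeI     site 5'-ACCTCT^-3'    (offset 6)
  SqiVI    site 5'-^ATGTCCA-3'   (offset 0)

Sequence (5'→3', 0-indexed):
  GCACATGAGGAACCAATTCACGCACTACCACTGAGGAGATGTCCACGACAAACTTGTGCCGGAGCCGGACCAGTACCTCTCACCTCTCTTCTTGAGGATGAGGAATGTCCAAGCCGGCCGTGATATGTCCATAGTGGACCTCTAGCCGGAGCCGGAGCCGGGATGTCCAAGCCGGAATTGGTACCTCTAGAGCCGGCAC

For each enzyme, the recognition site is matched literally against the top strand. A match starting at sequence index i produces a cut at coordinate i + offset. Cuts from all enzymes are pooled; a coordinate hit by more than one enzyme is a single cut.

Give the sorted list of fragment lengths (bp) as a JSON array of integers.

Scan for sites:
  DwuIV (TGAGGA, off=6): starts [5, 31, 92, 98] → cuts [11, 37, 98, 104]
  GruIX (AGCCGG, off=4): starts [62, 111, 143, 149, 155, 169, 190] → cuts [66, 115, 147, 153, 159, 173, 194]
  QalV (ACCA, off=0): starts [11, 26, 68] → cuts [11, 26, 68]
  XjeI (ACCTCT, off=6): starts [74, 81, 137, 182] → cuts [80, 87, 143, 188]
  SqiVI (ATGTCCA, off=0): starts [38, 104, 124, 162] → cuts [38, 104, 124, 162]

All cut coordinates (distinct, sorted): [11, 26, 37, 38, 66, 68, 80, 87, 98, 104, 115, 124, 143, 147, 153, 159, 162, 173, 188, 194]

Fragment lengths:
  11→26: 15 bp
  26→37: 11 bp
  37→38: 1 bp
  38→66: 28 bp
  66→68: 2 bp
  68→80: 12 bp
  80→87: 7 bp
  87→98: 11 bp
  98→104: 6 bp
  104→115: 11 bp
  115→124: 9 bp
  124→143: 19 bp
  143→147: 4 bp
  147→153: 6 bp
  153→159: 6 bp
  159→162: 3 bp
  162→173: 11 bp
  173→188: 15 bp
  188→194: 6 bp
  194→11 (wrap): 199-194+11 = 16 bp

[1,2,3,4,6,6,6,6,7,9,11,11,11,11,12,15,15,16,19,28]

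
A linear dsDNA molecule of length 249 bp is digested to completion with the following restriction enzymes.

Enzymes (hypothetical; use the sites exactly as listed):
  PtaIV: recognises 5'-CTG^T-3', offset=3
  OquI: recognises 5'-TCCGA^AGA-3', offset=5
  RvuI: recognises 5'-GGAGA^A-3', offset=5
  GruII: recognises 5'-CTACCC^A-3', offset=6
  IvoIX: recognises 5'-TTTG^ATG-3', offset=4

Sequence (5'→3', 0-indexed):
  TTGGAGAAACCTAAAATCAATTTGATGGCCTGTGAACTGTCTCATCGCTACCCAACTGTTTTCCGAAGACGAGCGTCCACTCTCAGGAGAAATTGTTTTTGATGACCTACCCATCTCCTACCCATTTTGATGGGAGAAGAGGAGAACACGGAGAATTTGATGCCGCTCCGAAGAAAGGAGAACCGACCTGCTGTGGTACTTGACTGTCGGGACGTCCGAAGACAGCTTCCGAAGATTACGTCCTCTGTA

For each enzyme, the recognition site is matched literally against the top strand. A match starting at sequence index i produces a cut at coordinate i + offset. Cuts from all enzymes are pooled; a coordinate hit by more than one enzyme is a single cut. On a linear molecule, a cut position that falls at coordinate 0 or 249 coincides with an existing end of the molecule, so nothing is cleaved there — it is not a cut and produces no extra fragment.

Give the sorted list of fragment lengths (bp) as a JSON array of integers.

Site scan:
  PtaIV (CTGT, off=3): starts [29, 36, 55, 190, 203, 244] → cuts [32, 39, 58, 193, 206, 247]
  OquI (TCCGAAGA, off=5): starts [61, 166, 214, 227] → cuts [66, 171, 219, 232]
  RvuI (GGAGAA, off=5): starts [2, 85, 132, 140, 149, 176] → cuts [7, 90, 137, 145, 154, 181]
  GruII (CTACCCA, off=6): starts [47, 106, 117] → cuts [53, 112, 123]
  IvoIX (TTTGATG, off=4): starts [20, 97, 125, 155] → cuts [24, 101, 129, 159]

All cut coordinates (distinct, sorted): [7, 24, 32, 39, 53, 58, 66, 90, 101, 112, 123, 129, 137, 145, 154, 159, 171, 181, 193, 206, 219, 232, 247]

Fragment lengths:
  [0,7): 7 bp
  [7,24): 17 bp
  [24,32): 8 bp
  [32,39): 7 bp
  [39,53): 14 bp
  [53,58): 5 bp
  [58,66): 8 bp
  [66,90): 24 bp
  [90,101): 11 bp
  [101,112): 11 bp
  [112,123): 11 bp
  [123,129): 6 bp
  [129,137): 8 bp
  [137,145): 8 bp
  [145,154): 9 bp
  [154,159): 5 bp
  [159,171): 12 bp
  [171,181): 10 bp
  [181,193): 12 bp
  [193,206): 13 bp
  [206,219): 13 bp
  [219,232): 13 bp
  [232,247): 15 bp
  [247,249): 2 bp

[2,5,5,6,7,7,8,8,8,8,9,10,11,11,11,12,12,13,13,13,14,15,17,24]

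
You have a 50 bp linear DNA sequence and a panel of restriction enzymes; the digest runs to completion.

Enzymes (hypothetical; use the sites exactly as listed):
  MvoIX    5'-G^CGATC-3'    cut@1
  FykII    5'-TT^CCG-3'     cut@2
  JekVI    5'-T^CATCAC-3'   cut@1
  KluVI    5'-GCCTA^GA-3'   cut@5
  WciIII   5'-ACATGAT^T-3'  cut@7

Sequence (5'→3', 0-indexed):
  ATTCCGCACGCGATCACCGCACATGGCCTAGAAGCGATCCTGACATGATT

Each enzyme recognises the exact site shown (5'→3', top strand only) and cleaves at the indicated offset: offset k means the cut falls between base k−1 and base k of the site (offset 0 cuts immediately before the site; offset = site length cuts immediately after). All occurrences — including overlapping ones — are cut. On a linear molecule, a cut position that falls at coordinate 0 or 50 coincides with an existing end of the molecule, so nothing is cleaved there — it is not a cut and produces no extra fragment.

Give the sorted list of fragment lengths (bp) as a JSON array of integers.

Site scan:
  MvoIX (GCGATC, off=1): starts [9, 33] → cuts [10, 34]
  FykII (TTCCG, off=2): starts [1] → cuts [3]
  JekVI (TCATCAC, off=1): no sites
  KluVI (GCCTAGA, off=5): starts [25] → cuts [30]
  WciIII (ACATGATT, off=7): starts [42] → cuts [49]

Pooled cuts: [3, 10, 30, 34, 49]

Fragment lengths:
  [0,3): 3 bp
  [3,10): 7 bp
  [10,30): 20 bp
  [30,34): 4 bp
  [34,49): 15 bp
  [49,50): 1 bp

[1,3,4,7,15,20]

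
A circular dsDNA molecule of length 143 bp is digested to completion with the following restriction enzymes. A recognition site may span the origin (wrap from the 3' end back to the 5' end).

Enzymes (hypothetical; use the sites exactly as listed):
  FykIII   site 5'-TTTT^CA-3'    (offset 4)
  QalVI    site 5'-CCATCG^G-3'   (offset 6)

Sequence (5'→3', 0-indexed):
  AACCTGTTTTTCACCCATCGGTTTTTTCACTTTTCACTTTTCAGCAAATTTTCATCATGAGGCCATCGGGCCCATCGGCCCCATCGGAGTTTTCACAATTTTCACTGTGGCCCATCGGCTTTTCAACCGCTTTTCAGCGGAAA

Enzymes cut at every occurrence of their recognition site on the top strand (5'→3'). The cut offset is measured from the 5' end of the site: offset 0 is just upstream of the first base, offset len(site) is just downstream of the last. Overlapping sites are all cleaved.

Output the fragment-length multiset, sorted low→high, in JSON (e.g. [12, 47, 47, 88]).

Scan for sites:
  FykIII TTTTCA/4: at [7, 23, 30, 37, 48, 89, 98, 119, 130] ⇒ [11, 27, 34, 41, 52, 93, 102, 123, 134]
  QalVI CCATCGG/6: at [14, 62, 71, 80, 111] ⇒ [20, 68, 77, 86, 117]

All cut coordinates (distinct, sorted): [11, 20, 27, 34, 41, 52, 68, 77, 86, 93, 102, 117, 123, 134]

Fragment lengths:
  11→20: 9 bp
  20→27: 7 bp
  27→34: 7 bp
  34→41: 7 bp
  41→52: 11 bp
  52→68: 16 bp
  68→77: 9 bp
  77→86: 9 bp
  86→93: 7 bp
  93→102: 9 bp
  102→117: 15 bp
  117→123: 6 bp
  123→134: 11 bp
  134→11 (wrap): 143-134+11 = 20 bp

[6,7,7,7,7,9,9,9,9,11,11,15,16,20]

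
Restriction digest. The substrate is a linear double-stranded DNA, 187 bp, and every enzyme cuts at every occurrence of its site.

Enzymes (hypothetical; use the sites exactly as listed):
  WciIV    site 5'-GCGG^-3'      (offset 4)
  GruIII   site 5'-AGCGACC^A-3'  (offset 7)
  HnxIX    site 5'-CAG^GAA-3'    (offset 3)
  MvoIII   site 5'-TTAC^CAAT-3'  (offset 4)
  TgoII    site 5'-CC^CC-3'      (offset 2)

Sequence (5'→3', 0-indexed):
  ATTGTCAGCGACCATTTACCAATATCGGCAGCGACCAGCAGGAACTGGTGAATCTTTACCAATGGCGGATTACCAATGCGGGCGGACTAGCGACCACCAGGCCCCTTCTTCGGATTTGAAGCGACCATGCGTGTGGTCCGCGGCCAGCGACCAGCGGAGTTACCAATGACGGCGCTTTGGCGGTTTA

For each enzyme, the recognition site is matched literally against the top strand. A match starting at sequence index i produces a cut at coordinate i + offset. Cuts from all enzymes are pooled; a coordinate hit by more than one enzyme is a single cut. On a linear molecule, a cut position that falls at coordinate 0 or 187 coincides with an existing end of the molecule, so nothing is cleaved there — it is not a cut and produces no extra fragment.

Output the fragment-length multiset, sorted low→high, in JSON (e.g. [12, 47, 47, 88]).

[4,4,5,5,5,6,6,8,8,9,9,10,13,17,17,18,20,23]

Per-enzyme occurrences:
  WciIV GCGG/4: at [64, 77, 81, 139, 153, 179] ⇒ [68, 81, 85, 143, 157, 183]
  GruIII AGCGACCA/7: at [6, 29, 88, 119, 145] ⇒ [13, 36, 95, 126, 152]
  HnxIX CAGGAA/3: at [38] ⇒ [41]
  MvoIII TTACCAAT/4: at [15, 55, 69, 159] ⇒ [19, 59, 73, 163]
  TgoII CCCC/2: at [101] ⇒ [103]

All cut coordinates (distinct, sorted): [13, 19, 36, 41, 59, 68, 73, 81, 85, 95, 103, 126, 143, 152, 157, 163, 183]

Fragments:
  [0,13): 13 bp
  [13,19): 6 bp
  [19,36): 17 bp
  [36,41): 5 bp
  [41,59): 18 bp
  [59,68): 9 bp
  [68,73): 5 bp
  [73,81): 8 bp
  [81,85): 4 bp
  [85,95): 10 bp
  [95,103): 8 bp
  [103,126): 23 bp
  [126,143): 17 bp
  [143,152): 9 bp
  [152,157): 5 bp
  [157,163): 6 bp
  [163,183): 20 bp
  [183,187): 4 bp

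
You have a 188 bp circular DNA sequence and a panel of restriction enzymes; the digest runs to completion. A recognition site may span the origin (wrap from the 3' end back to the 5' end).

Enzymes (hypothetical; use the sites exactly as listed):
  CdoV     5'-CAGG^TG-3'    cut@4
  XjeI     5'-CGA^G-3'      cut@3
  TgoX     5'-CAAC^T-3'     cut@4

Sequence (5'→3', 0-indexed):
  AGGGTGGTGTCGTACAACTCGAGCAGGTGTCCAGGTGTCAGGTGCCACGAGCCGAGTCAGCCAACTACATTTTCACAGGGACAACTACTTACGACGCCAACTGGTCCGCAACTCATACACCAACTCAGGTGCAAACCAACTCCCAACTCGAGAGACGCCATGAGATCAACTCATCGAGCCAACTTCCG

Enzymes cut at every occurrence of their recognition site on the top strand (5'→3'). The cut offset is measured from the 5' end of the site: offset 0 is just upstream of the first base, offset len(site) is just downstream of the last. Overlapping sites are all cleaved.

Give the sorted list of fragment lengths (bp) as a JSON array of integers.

[4,4,5,5,5,6,6,7,7,7,8,8,10,11,11,12,16,17,19,20]

Scan for sites:
  CdoV (CAGGTG, off=4): starts [23, 31, 38, 125] → cuts [27, 35, 42, 129]
  XjeI (CGAG, off=3): starts [19, 47, 52, 148, 174, 186] → cuts [1, 22, 50, 55, 151, 177]
  TgoX (CAACT, off=4): starts [14, 61, 81, 97, 108, 120, 136, 143, 166, 179] → cuts [18, 65, 85, 101, 112, 124, 140, 147, 170, 183]

All cut coordinates (distinct, sorted): [1, 18, 22, 27, 35, 42, 50, 55, 65, 85, 101, 112, 124, 129, 140, 147, 151, 170, 177, 183]

Fragments:
  1→18: 17 bp
  18→22: 4 bp
  22→27: 5 bp
  27→35: 8 bp
  35→42: 7 bp
  42→50: 8 bp
  50→55: 5 bp
  55→65: 10 bp
  65→85: 20 bp
  85→101: 16 bp
  101→112: 11 bp
  112→124: 12 bp
  124→129: 5 bp
  129→140: 11 bp
  140→147: 7 bp
  147→151: 4 bp
  151→170: 19 bp
  170→177: 7 bp
  177→183: 6 bp
  183→1 (wrap): 188-183+1 = 6 bp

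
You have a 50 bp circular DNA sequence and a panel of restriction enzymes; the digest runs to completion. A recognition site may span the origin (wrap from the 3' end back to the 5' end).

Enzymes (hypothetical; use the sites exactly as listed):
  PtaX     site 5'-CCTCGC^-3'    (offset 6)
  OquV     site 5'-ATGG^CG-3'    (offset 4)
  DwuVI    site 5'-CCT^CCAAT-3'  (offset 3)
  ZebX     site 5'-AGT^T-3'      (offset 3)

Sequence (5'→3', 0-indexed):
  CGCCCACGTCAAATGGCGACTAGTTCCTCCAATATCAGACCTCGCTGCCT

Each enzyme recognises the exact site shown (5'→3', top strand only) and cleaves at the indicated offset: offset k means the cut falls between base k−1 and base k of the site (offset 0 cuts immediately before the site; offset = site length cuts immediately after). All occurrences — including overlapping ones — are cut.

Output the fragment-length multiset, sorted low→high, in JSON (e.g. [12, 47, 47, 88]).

[4,8,8,13,17]

Site scan:
  PtaX CCTCGC/6: at [39, 47] ⇒ [3, 45]
  OquV ATGGCG/4: at [12] ⇒ [16]
  DwuVI CCTCCAAT/3: at [25] ⇒ [28]
  ZebX AGTT/3: at [21] ⇒ [24]

All cut coordinates (distinct, sorted): [3, 16, 24, 28, 45]

Fragment lengths:
  3→16: 13 bp
  16→24: 8 bp
  24→28: 4 bp
  28→45: 17 bp
  45→3 (wrap): 50-45+3 = 8 bp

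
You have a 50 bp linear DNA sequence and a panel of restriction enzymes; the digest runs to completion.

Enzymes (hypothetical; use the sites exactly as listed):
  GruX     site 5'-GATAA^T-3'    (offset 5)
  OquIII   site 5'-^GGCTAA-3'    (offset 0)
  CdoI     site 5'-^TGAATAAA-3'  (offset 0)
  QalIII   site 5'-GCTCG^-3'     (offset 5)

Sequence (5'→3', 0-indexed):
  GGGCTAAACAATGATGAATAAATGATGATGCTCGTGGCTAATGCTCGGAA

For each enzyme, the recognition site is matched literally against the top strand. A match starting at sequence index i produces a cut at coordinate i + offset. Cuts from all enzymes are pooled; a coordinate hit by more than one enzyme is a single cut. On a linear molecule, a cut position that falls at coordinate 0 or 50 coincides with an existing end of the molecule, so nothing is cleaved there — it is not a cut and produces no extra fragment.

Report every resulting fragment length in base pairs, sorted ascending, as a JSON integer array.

Site scan:
  GruX (GATAAT, off=5): no sites
  OquIII GGCTAA/0: at [1, 35] ⇒ [1, 35]
  CdoI TGAATAAA/0: at [14] ⇒ [14]
  QalIII GCTCG/5: at [29, 42] ⇒ [34, 47]

Pooled cuts: [1, 14, 34, 35, 47]

Fragments:
  [0,1): 1 bp
  [1,14): 13 bp
  [14,34): 20 bp
  [34,35): 1 bp
  [35,47): 12 bp
  [47,50): 3 bp

[1,1,3,12,13,20]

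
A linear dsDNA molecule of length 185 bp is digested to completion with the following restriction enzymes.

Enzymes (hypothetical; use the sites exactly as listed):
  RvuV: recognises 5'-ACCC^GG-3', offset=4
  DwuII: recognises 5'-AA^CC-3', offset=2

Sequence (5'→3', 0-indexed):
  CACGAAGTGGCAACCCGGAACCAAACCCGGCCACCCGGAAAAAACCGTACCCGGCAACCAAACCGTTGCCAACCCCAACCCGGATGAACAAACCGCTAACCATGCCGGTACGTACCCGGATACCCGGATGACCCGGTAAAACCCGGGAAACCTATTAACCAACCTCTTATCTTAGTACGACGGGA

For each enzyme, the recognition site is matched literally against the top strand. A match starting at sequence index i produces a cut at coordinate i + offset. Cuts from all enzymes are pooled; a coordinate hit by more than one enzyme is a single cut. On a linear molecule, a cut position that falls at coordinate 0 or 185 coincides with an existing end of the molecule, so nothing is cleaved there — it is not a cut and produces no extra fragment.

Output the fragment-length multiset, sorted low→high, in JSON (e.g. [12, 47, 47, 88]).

[3,3,3,3,4,4,5,5,5,6,6,7,7,8,8,8,8,8,9,10,11,13,18,23]

Site scan:
  RvuV ACCCGG/4: at [12, 24, 32, 48, 77, 113, 121, 130, 140] ⇒ [16, 28, 36, 52, 81, 117, 125, 134, 144]
  DwuII AACC/2: at [11, 18, 23, 42, 55, 60, 70, 76, 90, 97, 139, 148, 156, 160] ⇒ [13, 20, 25, 44, 57, 62, 72, 78, 92, 99, 141, 150, 158, 162]

All cut coordinates (distinct, sorted): [13, 16, 20, 25, 28, 36, 44, 52, 57, 62, 72, 78, 81, 92, 99, 117, 125, 134, 141, 144, 150, 158, 162]

Fragment lengths:
  [0,13): 13 bp
  [13,16): 3 bp
  [16,20): 4 bp
  [20,25): 5 bp
  [25,28): 3 bp
  [28,36): 8 bp
  [36,44): 8 bp
  [44,52): 8 bp
  [52,57): 5 bp
  [57,62): 5 bp
  [62,72): 10 bp
  [72,78): 6 bp
  [78,81): 3 bp
  [81,92): 11 bp
  [92,99): 7 bp
  [99,117): 18 bp
  [117,125): 8 bp
  [125,134): 9 bp
  [134,141): 7 bp
  [141,144): 3 bp
  [144,150): 6 bp
  [150,158): 8 bp
  [158,162): 4 bp
  [162,185): 23 bp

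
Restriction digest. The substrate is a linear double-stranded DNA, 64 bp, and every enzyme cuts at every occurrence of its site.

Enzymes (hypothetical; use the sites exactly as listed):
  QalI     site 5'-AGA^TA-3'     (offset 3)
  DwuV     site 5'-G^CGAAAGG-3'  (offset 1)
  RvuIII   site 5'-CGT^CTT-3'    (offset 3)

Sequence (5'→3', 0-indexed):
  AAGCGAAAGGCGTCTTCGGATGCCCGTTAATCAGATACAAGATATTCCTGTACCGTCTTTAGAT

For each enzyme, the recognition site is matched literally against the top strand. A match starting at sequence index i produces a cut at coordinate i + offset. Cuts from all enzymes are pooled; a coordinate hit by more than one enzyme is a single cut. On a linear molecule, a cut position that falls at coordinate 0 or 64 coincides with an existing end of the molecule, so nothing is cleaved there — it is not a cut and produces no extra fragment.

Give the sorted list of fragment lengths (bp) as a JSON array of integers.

Site scan:
  QalI (AGATA, off=3): starts [32, 39] → cuts [35, 42]
  DwuV (GCGAAAGG, off=1): starts [2] → cuts [3]
  RvuIII (CGTCTT, off=3): starts [10, 53] → cuts [13, 56]

All cut coordinates (distinct, sorted): [3, 13, 35, 42, 56]

Fragments:
  [0,3): 3 bp
  [3,13): 10 bp
  [13,35): 22 bp
  [35,42): 7 bp
  [42,56): 14 bp
  [56,64): 8 bp

[3,7,8,10,14,22]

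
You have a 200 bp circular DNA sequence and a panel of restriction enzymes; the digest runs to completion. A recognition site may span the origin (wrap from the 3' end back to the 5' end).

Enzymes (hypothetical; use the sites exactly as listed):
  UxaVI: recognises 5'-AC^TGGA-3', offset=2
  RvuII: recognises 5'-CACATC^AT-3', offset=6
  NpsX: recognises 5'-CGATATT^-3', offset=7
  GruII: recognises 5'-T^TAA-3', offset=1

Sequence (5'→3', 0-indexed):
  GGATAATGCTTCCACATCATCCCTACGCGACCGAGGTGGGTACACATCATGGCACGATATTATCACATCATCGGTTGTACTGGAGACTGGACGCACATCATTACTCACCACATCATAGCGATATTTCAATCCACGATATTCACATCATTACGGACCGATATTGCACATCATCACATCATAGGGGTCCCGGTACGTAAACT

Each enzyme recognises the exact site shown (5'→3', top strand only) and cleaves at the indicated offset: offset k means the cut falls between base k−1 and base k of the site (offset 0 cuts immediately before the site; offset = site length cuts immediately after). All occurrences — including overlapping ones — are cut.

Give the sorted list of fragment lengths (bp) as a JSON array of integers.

Site scan:
  UxaVI ACTGGA/2: at [78, 85, 197] ⇒ [80, 87, 199]
  RvuII CACATCAT/6: at [12, 42, 63, 93, 108, 140, 163, 171] ⇒ [18, 48, 69, 99, 114, 146, 169, 177]
  NpsX CGATATT/7: at [54, 118, 133, 155] ⇒ [61, 125, 140, 162]
  GruII (TTAA, off=1): no sites

Pooled cuts: [18, 48, 61, 69, 80, 87, 99, 114, 125, 140, 146, 162, 169, 177, 199]

Fragment lengths:
  18→48: 30 bp
  48→61: 13 bp
  61→69: 8 bp
  69→80: 11 bp
  80→87: 7 bp
  87→99: 12 bp
  99→114: 15 bp
  114→125: 11 bp
  125→140: 15 bp
  140→146: 6 bp
  146→162: 16 bp
  162→169: 7 bp
  169→177: 8 bp
  177→199: 22 bp
  199→18 (wrap): 200-199+18 = 19 bp

[6,7,7,8,8,11,11,12,13,15,15,16,19,22,30]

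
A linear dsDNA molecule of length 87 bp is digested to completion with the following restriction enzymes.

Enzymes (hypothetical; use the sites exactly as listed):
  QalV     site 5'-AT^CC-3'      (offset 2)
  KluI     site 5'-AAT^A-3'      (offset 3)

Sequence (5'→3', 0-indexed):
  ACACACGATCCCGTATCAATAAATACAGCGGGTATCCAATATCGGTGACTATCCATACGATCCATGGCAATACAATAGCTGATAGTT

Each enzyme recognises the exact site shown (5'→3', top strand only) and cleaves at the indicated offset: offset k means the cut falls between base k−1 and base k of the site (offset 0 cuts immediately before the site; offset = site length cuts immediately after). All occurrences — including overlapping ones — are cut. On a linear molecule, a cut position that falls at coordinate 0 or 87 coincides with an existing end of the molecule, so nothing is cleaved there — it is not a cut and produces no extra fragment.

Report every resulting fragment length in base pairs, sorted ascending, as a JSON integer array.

[4,5,5,9,9,10,11,11,11,12]

Site scan:
  QalV ATCC/2: at [7, 33, 50, 59] ⇒ [9, 35, 52, 61]
  KluI AATA/3: at [17, 21, 37, 68, 73] ⇒ [20, 24, 40, 71, 76]

All cut coordinates (distinct, sorted): [9, 20, 24, 35, 40, 52, 61, 71, 76]

Fragment lengths:
  [0,9): 9 bp
  [9,20): 11 bp
  [20,24): 4 bp
  [24,35): 11 bp
  [35,40): 5 bp
  [40,52): 12 bp
  [52,61): 9 bp
  [61,71): 10 bp
  [71,76): 5 bp
  [76,87): 11 bp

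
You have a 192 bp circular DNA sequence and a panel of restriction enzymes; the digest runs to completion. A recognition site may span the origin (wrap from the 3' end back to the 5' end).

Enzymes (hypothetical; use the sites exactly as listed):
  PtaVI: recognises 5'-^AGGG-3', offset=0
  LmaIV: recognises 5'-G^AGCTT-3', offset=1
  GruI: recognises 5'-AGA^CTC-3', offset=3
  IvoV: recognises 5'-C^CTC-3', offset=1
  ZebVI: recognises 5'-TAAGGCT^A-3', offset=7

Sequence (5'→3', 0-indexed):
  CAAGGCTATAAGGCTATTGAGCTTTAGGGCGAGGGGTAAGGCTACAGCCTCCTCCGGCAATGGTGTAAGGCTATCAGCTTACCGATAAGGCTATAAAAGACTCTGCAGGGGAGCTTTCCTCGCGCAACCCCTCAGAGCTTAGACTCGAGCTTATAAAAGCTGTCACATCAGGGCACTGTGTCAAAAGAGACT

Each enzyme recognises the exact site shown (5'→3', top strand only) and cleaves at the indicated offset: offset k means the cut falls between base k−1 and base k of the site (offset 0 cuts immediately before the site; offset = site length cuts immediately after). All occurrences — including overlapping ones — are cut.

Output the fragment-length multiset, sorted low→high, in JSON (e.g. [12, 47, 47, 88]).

Scan for sites:
  PtaVI (AGGG, off=0): starts [25, 31, 106, 169] → cuts [25, 31, 106, 169]
  LmaIV (GAGCTT, off=1): starts [18, 110, 134, 146] → cuts [19, 111, 135, 147]
  GruI (AGACTC, off=3): starts [97, 140, 187] → cuts [100, 143, 190]
  IvoV (CCTC, off=1): starts [47, 50, 117, 129] → cuts [48, 51, 118, 130]
  ZebVI (TAAGGCTA, off=7): starts [8, 36, 65, 85] → cuts [15, 43, 72, 92]

All cut coordinates (distinct, sorted): [15, 19, 25, 31, 43, 48, 51, 72, 92, 100, 106, 111, 118, 130, 135, 143, 147, 169, 190]

Fragment lengths:
  15→19: 4 bp
  19→25: 6 bp
  25→31: 6 bp
  31→43: 12 bp
  43→48: 5 bp
  48→51: 3 bp
  51→72: 21 bp
  72→92: 20 bp
  92→100: 8 bp
  100→106: 6 bp
  106→111: 5 bp
  111→118: 7 bp
  118→130: 12 bp
  130→135: 5 bp
  135→143: 8 bp
  143→147: 4 bp
  147→169: 22 bp
  169→190: 21 bp
  190→15 (wrap): 192-190+15 = 17 bp

[3,4,4,5,5,5,6,6,6,7,8,8,12,12,17,20,21,21,22]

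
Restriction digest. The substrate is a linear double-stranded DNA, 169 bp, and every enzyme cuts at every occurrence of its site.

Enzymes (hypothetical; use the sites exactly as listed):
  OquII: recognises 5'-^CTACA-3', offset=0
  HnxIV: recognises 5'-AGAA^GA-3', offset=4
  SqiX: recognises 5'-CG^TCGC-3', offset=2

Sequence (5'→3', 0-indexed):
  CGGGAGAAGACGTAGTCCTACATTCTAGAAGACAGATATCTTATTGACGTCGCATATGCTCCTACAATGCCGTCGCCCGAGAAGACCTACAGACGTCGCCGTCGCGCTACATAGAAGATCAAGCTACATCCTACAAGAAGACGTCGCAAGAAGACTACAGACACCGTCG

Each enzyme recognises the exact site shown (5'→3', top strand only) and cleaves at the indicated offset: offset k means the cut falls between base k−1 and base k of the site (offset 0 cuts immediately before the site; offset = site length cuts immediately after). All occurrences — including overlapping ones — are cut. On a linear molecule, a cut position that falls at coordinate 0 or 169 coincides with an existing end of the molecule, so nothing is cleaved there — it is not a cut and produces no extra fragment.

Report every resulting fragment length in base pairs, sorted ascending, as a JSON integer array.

Site scan:
  OquII (CTACA, off=0): starts [17, 61, 86, 106, 123, 130, 154] → cuts [17, 61, 86, 106, 123, 130, 154]
  HnxIV (AGAAGA, off=4): starts [4, 26, 79, 112, 135, 148] → cuts [8, 30, 83, 116, 139, 152]
  SqiX (CGTCGC, off=2): starts [47, 70, 93, 99, 141] → cuts [49, 72, 95, 101, 143]

All cut coordinates (distinct, sorted): [8, 17, 30, 49, 61, 72, 83, 86, 95, 101, 106, 116, 123, 130, 139, 143, 152, 154]

Fragments:
  [0,8): 8 bp
  [8,17): 9 bp
  [17,30): 13 bp
  [30,49): 19 bp
  [49,61): 12 bp
  [61,72): 11 bp
  [72,83): 11 bp
  [83,86): 3 bp
  [86,95): 9 bp
  [95,101): 6 bp
  [101,106): 5 bp
  [106,116): 10 bp
  [116,123): 7 bp
  [123,130): 7 bp
  [130,139): 9 bp
  [139,143): 4 bp
  [143,152): 9 bp
  [152,154): 2 bp
  [154,169): 15 bp

[2,3,4,5,6,7,7,8,9,9,9,9,10,11,11,12,13,15,19]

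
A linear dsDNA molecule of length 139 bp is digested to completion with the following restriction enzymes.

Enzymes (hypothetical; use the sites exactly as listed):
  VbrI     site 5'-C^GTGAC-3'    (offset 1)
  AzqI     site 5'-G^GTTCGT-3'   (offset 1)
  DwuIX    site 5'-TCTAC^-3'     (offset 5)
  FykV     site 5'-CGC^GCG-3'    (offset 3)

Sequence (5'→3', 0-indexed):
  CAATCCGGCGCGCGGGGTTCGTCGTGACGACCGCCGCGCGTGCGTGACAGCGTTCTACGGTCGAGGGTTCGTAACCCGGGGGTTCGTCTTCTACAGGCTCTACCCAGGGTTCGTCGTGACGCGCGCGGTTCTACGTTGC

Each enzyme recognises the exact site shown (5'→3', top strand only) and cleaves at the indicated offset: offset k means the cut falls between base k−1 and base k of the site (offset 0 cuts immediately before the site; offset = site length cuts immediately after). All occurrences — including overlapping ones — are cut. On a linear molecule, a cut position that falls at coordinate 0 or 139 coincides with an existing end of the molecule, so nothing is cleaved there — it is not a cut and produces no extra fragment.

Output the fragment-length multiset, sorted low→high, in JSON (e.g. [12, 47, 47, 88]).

Scan for sites:
  VbrI CGTGAC/1: at [22, 42, 114] ⇒ [23, 43, 115]
  AzqI GGTTCGT/1: at [15, 65, 80, 107] ⇒ [16, 66, 81, 108]
  DwuIX TCTAC/5: at [53, 89, 98, 129] ⇒ [58, 94, 103, 134]
  FykV CGCGCG/3: at [8, 34, 119, 121] ⇒ [11, 37, 122, 124]

All cut coordinates (distinct, sorted): [11, 16, 23, 37, 43, 58, 66, 81, 94, 103, 108, 115, 122, 124, 134]

Fragments:
  [0,11): 11 bp
  [11,16): 5 bp
  [16,23): 7 bp
  [23,37): 14 bp
  [37,43): 6 bp
  [43,58): 15 bp
  [58,66): 8 bp
  [66,81): 15 bp
  [81,94): 13 bp
  [94,103): 9 bp
  [103,108): 5 bp
  [108,115): 7 bp
  [115,122): 7 bp
  [122,124): 2 bp
  [124,134): 10 bp
  [134,139): 5 bp

[2,5,5,5,6,7,7,7,8,9,10,11,13,14,15,15]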